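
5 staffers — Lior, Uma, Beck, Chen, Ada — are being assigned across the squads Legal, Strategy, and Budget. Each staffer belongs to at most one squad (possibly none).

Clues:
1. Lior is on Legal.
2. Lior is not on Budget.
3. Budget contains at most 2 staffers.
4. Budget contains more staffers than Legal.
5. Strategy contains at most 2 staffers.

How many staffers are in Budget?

2

From (1): Lior ∈ Legal.
Suppose Uma ∈ Legal: no assignment then satisfies all the clues, so Uma ∉ Legal.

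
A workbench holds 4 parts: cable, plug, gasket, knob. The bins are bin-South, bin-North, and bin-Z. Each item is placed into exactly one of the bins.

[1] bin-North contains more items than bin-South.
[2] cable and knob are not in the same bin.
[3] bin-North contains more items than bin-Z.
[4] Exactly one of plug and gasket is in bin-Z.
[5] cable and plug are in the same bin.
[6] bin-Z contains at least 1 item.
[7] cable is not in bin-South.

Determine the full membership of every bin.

bin-South = {knob}; bin-North = {cable, plug}; bin-Z = {gasket}

From (7): cable ∉ bin-South.
(5): plug matches cable: plug ∉ bin-South.
Suppose cable ∉ bin-North: no assignment then satisfies all the clues, so cable ∈ bin-North.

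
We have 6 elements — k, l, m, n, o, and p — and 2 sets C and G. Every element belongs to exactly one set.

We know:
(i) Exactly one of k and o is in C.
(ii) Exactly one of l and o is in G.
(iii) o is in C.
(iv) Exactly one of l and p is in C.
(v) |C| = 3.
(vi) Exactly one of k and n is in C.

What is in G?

From (iii): o ∈ C.
(i) (exactly one): k ∉ C.
(ii) (exactly one): l ∈ G.
(iv) (exactly one): p ∈ C.
(vi) (exactly one): n ∈ C.
Only one set left: k ∈ G.
(v): C already has 3, so the rest are out.
Only one set left: m ∈ G.

G = {k, l, m}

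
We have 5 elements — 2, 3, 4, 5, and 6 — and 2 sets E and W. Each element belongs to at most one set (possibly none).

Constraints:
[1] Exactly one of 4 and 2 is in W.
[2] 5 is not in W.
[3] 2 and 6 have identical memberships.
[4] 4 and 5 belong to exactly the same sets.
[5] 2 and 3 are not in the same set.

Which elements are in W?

W = {2, 6}

From (2): 5 ∉ W.
(4): 4 matches 5: 4 ∉ W.
(1) (exactly one): 2 ∈ W.
(3): 6 matches 2: 6 ∉ E.
(3): 6 matches 2: 6 ∈ W.
(5): 3 ∉ W.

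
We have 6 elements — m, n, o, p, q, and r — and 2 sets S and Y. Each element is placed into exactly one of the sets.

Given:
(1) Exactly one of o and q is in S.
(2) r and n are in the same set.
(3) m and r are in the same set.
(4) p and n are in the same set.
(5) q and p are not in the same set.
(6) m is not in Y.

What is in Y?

From (6): m ∉ Y.
(3): r matches m: r ∉ Y.
Only one set left: m ∈ S.
Only one set left: r ∈ S.
(2): n matches r: n ∈ S.
(4): p matches n: p ∈ S.
(5): q ∉ S.
Only one set left: q ∈ Y.
(1) (exactly one): o ∈ S.

Y = {q}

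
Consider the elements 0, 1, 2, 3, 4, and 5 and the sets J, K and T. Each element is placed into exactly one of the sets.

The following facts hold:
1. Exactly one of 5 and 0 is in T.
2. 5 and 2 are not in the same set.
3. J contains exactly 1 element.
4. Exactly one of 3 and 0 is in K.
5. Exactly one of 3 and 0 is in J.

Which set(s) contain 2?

2: K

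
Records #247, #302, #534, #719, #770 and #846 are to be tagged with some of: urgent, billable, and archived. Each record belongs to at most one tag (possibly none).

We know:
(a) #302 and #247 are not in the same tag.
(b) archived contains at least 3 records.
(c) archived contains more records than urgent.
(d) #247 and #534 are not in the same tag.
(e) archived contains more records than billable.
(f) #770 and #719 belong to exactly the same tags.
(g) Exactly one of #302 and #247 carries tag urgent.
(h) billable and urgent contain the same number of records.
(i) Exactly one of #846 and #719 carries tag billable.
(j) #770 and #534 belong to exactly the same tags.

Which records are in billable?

billable = {#846}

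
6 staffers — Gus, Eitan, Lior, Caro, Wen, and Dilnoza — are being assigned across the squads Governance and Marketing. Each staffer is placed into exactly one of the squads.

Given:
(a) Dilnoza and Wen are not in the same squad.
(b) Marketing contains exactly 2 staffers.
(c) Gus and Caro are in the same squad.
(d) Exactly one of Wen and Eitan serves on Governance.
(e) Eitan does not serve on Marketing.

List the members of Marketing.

From (e): Eitan ∉ Marketing.
Only one squad left: Eitan ∈ Governance.
(d) (exactly one): Wen ∉ Governance.
Only one squad left: Wen ∈ Marketing.
(a): Dilnoza ∉ Marketing.
Only one squad left: Dilnoza ∈ Governance.
Suppose Gus ∈ Marketing: no assignment then satisfies all the clues, so Gus ∉ Marketing.

Marketing = {Lior, Wen}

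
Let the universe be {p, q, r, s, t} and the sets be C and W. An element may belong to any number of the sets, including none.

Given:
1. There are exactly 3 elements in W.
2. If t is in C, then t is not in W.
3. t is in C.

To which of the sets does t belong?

From (3): t ∈ C.
(2): t ∉ W.

t: C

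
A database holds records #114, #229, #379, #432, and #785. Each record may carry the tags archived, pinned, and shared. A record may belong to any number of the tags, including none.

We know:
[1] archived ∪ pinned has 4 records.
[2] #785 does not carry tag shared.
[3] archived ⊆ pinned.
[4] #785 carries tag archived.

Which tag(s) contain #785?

#785: archived, pinned

From (2): #785 ∉ shared.
From (4): #785 ∈ archived.
(3) with #785 ∈ archived: #785 ∈ pinned.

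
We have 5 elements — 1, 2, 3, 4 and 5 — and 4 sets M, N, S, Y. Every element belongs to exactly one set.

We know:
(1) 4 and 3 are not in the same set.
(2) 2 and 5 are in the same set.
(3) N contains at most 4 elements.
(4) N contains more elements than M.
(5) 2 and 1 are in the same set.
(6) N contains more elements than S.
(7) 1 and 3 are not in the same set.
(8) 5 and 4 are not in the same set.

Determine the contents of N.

N = {1, 2, 5}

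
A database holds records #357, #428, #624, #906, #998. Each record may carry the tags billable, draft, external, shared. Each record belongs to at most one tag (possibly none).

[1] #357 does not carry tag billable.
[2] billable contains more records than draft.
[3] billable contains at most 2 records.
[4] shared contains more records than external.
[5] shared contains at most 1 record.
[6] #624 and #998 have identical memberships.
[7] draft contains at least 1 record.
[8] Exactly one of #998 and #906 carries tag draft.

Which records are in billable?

billable = {#624, #998}

From (1): #357 ∉ billable.
Suppose #428 ∈ billable: no assignment then satisfies all the clues, so #428 ∉ billable.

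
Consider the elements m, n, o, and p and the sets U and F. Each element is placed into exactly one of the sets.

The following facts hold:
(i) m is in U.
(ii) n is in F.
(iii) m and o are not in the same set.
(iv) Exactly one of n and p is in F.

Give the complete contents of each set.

U = {m, p}; F = {n, o}

From (i): m ∈ U.
From (ii): n ∈ F.
(iii): o ∉ U.
(iv) (exactly one): p ∉ F.
Only one set left: o ∈ F.
Only one set left: p ∈ U.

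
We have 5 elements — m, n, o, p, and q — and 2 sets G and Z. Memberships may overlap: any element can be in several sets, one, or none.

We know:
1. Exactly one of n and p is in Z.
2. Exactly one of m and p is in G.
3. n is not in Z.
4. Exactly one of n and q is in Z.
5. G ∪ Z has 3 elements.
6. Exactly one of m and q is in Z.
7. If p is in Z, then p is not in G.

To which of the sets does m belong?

m: G

From (3): n ∉ Z.
(1) (exactly one): p ∈ Z.
(4) (exactly one): q ∈ Z.
(6) (exactly one): m ∉ Z.
(7): p ∉ G.
(2) (exactly one): m ∈ G.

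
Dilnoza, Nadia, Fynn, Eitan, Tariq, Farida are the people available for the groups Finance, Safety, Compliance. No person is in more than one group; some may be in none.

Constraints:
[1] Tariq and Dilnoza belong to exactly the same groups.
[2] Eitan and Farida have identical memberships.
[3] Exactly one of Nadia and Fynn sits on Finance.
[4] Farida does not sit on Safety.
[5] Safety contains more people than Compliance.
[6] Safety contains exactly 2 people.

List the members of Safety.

Safety = {Dilnoza, Tariq}

From (4): Farida ∉ Safety.
(2): Eitan matches Farida: Eitan ∉ Safety.
Suppose Dilnoza ∉ Safety: no assignment then satisfies all the clues, so Dilnoza ∈ Safety.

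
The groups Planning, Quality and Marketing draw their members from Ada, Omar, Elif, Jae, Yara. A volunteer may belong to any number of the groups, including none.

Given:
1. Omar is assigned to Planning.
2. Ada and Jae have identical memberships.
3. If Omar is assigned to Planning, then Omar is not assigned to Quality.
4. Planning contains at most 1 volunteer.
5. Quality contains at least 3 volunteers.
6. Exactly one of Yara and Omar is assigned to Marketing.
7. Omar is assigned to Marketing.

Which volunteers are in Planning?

Planning = {Omar}

From (1): Omar ∈ Planning.
From (7): Omar ∈ Marketing.
(3): Omar ∉ Quality.
(4): Planning already has 1, so the rest are out.
(6) (exactly one): Yara ∉ Marketing.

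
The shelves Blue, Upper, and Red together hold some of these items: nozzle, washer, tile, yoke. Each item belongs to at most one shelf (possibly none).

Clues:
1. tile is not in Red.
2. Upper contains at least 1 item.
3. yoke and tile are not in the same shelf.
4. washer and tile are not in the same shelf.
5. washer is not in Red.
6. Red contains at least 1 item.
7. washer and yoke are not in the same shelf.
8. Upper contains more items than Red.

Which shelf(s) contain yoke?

yoke: Red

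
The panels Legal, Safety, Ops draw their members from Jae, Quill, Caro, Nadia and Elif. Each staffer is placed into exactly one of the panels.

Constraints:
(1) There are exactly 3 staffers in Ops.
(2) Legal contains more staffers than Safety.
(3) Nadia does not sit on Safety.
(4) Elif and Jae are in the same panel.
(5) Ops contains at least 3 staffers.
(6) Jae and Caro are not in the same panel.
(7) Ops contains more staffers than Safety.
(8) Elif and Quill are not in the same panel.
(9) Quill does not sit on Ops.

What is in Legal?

Legal = {Caro, Quill}

From (3): Nadia ∉ Safety.
From (9): Quill ∉ Ops.
Suppose Jae ∈ Legal: no assignment then satisfies all the clues, so Jae ∉ Legal.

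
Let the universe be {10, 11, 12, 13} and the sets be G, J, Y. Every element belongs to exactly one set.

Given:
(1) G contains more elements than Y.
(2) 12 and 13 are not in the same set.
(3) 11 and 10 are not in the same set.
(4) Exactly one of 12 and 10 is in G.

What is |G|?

2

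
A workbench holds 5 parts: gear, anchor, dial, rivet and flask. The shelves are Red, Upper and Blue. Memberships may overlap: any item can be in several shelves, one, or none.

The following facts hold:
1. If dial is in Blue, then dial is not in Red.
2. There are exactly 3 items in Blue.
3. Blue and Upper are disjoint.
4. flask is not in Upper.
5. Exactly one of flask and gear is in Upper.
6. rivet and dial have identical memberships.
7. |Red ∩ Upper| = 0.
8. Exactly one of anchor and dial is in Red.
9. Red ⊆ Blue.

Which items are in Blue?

Blue = {anchor, dial, rivet}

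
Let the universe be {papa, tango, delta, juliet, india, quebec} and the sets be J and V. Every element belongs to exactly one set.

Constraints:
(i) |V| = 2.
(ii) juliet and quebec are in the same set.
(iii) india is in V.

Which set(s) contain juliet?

juliet: J

From (iii): india ∈ V.
Suppose juliet ∉ J: no assignment then satisfies all the clues, so juliet ∈ J.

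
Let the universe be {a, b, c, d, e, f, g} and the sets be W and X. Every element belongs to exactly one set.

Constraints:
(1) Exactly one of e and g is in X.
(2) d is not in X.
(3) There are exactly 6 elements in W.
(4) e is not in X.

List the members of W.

W = {a, b, c, d, e, f}

From (2): d ∉ X.
From (4): e ∉ X.
(1) (exactly one): g ∈ X.
(3): only 6 candidates remain for W, so all are in.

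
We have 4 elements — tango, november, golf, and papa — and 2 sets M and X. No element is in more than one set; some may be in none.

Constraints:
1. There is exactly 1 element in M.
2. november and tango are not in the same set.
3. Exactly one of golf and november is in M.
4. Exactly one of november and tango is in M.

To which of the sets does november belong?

november: M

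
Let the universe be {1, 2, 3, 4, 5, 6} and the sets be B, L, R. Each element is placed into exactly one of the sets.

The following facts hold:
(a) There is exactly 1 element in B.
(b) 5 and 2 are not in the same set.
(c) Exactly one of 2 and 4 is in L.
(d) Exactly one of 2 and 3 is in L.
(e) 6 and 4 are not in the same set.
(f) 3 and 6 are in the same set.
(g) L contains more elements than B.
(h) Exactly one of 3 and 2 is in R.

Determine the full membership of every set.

B = {4}; L = {1, 2}; R = {3, 5, 6}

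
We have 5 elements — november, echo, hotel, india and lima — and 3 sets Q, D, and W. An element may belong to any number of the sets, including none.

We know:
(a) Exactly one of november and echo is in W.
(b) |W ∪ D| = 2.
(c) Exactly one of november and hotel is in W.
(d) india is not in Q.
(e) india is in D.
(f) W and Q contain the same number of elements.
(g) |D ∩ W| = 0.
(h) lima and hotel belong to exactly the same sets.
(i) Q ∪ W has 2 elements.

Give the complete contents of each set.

Q = {echo}; D = {india}; W = {november}

From (d): india ∉ Q.
From (e): india ∈ D.
Suppose november ∈ Q: no assignment then satisfies all the clues, so november ∉ Q.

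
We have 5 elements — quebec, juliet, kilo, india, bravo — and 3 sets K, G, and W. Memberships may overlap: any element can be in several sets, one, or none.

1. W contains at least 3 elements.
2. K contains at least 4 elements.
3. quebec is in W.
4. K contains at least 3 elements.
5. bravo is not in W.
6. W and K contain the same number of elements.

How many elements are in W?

4

From (3): quebec ∈ W.
From (5): bravo ∉ W.
Suppose juliet ∉ W: no assignment then satisfies all the clues, so juliet ∈ W.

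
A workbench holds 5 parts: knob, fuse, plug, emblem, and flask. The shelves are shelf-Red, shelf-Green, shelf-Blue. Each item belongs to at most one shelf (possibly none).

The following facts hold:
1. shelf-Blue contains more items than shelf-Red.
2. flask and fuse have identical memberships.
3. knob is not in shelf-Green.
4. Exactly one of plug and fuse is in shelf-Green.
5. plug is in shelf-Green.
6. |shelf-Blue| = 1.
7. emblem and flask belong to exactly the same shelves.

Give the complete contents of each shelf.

shelf-Red = {}; shelf-Green = {plug}; shelf-Blue = {knob}

From (3): knob ∉ shelf-Green.
From (5): plug ∈ shelf-Green.
(4) (exactly one): fuse ∉ shelf-Green.
(2): flask matches fuse: flask ∉ shelf-Green.
(7): emblem matches flask: emblem ∉ shelf-Green.
Suppose knob ∈ shelf-Red: no assignment then satisfies all the clues, so knob ∉ shelf-Red.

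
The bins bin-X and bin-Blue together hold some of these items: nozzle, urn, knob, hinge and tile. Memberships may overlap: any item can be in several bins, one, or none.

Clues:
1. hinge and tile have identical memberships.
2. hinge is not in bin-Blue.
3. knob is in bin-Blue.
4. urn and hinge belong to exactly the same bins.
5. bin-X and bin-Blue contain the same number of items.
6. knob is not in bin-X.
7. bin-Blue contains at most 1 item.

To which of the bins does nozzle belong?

nozzle: bin-X

From (2): hinge ∉ bin-Blue.
From (3): knob ∈ bin-Blue.
From (6): knob ∉ bin-X.
(1): tile matches hinge: tile ∉ bin-Blue.
(4): urn matches hinge: urn ∉ bin-Blue.
(7): bin-Blue already has 1, so the rest are out.
Suppose nozzle ∉ bin-X: no assignment then satisfies all the clues, so nozzle ∈ bin-X.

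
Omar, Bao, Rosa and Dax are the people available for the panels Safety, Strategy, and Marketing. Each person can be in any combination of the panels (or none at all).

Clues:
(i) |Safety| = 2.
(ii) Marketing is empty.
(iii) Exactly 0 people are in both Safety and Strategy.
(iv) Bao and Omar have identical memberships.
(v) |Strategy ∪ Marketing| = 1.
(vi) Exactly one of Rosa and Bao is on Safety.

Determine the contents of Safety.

Safety = {Bao, Omar}

(ii): Marketing already has 0, so the rest are out.
Suppose Omar ∉ Safety: no assignment then satisfies all the clues, so Omar ∈ Safety.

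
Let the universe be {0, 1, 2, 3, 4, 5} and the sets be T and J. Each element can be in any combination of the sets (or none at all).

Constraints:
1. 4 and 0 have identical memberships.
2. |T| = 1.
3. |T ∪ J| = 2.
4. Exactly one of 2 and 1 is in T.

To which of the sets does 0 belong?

0: none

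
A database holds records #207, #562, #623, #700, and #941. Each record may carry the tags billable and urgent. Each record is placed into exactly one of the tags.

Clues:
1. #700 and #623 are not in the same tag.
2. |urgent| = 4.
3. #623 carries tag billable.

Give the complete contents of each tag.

From (3): #623 ∈ billable.
(1): #700 ∉ billable.
(2): only 4 candidates remain for urgent, so all are in.

billable = {#623}; urgent = {#207, #562, #700, #941}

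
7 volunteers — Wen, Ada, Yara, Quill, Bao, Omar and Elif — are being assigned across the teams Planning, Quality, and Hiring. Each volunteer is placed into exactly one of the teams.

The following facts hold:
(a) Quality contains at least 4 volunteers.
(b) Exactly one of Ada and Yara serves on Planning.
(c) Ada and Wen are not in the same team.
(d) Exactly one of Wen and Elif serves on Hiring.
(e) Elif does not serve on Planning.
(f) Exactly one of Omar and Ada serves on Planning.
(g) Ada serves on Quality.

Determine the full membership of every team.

Planning = {Omar, Yara}; Quality = {Ada, Bao, Elif, Quill}; Hiring = {Wen}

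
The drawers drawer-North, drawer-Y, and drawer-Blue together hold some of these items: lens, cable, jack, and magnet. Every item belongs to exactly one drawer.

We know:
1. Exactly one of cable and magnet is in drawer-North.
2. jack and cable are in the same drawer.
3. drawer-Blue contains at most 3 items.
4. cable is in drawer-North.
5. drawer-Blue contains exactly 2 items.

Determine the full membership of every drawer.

From (4): cable ∈ drawer-North.
(1) (exactly one): magnet ∉ drawer-North.
(2): jack matches cable: jack ∈ drawer-North.
(5): only 2 candidates remain for drawer-Blue, so all are in.

drawer-North = {cable, jack}; drawer-Y = {}; drawer-Blue = {lens, magnet}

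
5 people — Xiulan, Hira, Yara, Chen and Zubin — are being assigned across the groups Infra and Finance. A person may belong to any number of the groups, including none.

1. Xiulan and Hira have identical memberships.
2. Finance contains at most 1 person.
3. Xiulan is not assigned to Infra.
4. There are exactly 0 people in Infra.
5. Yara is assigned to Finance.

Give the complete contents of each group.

Infra = {}; Finance = {Yara}

From (3): Xiulan ∉ Infra.
From (5): Yara ∈ Finance.
(1): Hira matches Xiulan: Hira ∉ Infra.
(2): Finance already has 1, so the rest are out.
(4): Infra already has 0, so the rest are out.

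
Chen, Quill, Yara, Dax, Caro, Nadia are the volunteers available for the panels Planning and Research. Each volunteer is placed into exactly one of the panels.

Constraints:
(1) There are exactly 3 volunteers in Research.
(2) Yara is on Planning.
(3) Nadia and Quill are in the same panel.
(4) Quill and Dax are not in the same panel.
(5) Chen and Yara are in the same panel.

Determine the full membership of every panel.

Planning = {Chen, Dax, Yara}; Research = {Caro, Nadia, Quill}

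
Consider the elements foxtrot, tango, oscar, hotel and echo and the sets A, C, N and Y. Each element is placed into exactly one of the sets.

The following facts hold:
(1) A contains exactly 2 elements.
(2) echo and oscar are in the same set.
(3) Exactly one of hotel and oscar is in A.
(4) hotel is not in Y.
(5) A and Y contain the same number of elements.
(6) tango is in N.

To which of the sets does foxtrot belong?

From (4): hotel ∉ Y.
From (6): tango ∈ N.
Suppose foxtrot ∉ A: no assignment then satisfies all the clues, so foxtrot ∈ A.

foxtrot: A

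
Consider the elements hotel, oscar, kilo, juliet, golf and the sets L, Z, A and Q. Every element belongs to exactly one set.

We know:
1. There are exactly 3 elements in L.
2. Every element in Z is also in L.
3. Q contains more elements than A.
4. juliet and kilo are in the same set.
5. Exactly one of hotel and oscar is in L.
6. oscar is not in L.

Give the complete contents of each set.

L = {hotel, juliet, kilo}; Z = {}; A = {}; Q = {golf, oscar}

From (6): oscar ∉ L.
(2) contrapositive: oscar ∉ Z.
(5) (exactly one): hotel ∈ L.
Suppose oscar ∈ A: no assignment then satisfies all the clues, so oscar ∉ A.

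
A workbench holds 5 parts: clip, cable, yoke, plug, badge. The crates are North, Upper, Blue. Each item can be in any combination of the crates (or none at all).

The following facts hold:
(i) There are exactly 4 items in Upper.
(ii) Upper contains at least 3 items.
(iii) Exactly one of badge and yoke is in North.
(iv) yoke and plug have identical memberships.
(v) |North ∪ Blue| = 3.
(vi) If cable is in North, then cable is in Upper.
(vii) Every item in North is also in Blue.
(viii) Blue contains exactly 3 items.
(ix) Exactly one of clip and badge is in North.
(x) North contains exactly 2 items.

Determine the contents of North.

North = {badge, cable}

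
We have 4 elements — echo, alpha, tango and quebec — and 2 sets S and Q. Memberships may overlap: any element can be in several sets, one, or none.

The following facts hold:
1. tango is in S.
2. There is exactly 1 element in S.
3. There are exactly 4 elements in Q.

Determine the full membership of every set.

From (1): tango ∈ S.
(2): S already has 1, so the rest are out.
(3): only 4 candidates remain for Q, so all are in.

S = {tango}; Q = {alpha, echo, quebec, tango}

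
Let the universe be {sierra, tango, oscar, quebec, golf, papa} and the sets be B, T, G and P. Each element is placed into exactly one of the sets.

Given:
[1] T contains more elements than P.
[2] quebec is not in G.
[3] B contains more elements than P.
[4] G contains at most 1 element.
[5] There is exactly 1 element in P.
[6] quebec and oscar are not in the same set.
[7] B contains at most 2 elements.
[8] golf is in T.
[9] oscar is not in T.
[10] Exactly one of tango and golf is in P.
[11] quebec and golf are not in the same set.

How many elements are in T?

2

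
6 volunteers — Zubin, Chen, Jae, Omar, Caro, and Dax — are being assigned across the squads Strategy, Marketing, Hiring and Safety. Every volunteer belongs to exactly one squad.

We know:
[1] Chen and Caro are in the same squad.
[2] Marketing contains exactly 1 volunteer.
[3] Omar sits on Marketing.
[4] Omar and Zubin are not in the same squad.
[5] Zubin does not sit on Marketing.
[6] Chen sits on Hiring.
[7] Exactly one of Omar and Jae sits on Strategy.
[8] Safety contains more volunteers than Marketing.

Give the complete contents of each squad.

Strategy = {Jae}; Marketing = {Omar}; Hiring = {Caro, Chen}; Safety = {Dax, Zubin}

From (3): Omar ∈ Marketing.
From (5): Zubin ∉ Marketing.
From (6): Chen ∈ Hiring.
(1): Caro matches Chen: Caro ∉ Strategy.
(1): Caro matches Chen: Caro ∉ Marketing.
(1): Caro matches Chen: Caro ∈ Hiring.
(2): Marketing already has 1, so the rest are out.
(7) (exactly one): Jae ∈ Strategy.
Suppose Zubin ∈ Strategy: no assignment then satisfies all the clues, so Zubin ∉ Strategy.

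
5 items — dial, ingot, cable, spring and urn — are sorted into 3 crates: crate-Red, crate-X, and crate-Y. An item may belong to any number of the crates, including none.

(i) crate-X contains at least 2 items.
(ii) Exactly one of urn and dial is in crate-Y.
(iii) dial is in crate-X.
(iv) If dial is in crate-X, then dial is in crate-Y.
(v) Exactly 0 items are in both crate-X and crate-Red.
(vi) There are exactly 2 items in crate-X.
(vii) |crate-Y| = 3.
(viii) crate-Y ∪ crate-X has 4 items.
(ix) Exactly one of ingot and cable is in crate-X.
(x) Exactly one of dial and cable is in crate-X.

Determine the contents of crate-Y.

crate-Y = {cable, dial, spring}

From (iii): dial ∈ crate-X.
(iv): dial ∈ crate-Y.
(x) (exactly one): cable ∉ crate-X.
(ii) (exactly one): urn ∉ crate-Y.
(ix) (exactly one): ingot ∈ crate-X.
(vi): crate-X already has 2, so the rest are out.
Suppose ingot ∈ crate-Y: no assignment then satisfies all the clues, so ingot ∉ crate-Y.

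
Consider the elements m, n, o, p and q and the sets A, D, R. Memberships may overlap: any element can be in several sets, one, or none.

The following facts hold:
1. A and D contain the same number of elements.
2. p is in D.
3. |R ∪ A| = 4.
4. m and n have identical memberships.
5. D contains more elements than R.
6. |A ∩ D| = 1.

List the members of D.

D = {o, p, q}

From (2): p ∈ D.
Suppose m ∈ D: no assignment then satisfies all the clues, so m ∉ D.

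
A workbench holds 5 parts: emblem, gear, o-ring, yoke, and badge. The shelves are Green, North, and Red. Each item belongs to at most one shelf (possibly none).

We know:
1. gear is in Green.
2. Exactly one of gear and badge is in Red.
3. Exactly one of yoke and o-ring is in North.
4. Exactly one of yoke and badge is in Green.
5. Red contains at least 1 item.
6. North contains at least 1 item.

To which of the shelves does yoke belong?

yoke: Green

From (1): gear ∈ Green.
(2) (exactly one): badge ∈ Red.
(4) (exactly one): yoke ∈ Green.
(3) (exactly one): o-ring ∈ North.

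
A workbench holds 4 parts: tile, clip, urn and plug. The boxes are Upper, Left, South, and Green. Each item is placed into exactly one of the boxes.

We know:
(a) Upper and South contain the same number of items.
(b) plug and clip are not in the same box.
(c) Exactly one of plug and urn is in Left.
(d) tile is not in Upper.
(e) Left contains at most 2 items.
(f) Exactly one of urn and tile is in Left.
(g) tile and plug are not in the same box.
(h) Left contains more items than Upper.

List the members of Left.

Left = {clip, urn}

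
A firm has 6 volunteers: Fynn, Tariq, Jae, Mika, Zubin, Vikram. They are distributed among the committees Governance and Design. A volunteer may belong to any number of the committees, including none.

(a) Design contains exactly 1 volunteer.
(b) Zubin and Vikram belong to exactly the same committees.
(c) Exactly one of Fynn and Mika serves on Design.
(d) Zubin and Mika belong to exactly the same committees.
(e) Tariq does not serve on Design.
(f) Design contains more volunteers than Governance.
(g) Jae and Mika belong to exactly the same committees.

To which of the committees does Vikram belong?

Vikram: none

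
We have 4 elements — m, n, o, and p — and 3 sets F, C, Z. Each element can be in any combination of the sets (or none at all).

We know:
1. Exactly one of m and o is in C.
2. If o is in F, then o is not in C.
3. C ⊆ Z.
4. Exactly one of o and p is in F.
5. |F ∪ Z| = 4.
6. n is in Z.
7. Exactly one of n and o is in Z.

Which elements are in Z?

Z = {m, n, p}

From (6): n ∈ Z.
(7) (exactly one): o ∉ Z.
(3) contrapositive: o ∉ C.
(1) (exactly one): m ∈ C.
(3) with m ∈ C: m ∈ Z.
Suppose p ∉ Z: no assignment then satisfies all the clues, so p ∈ Z.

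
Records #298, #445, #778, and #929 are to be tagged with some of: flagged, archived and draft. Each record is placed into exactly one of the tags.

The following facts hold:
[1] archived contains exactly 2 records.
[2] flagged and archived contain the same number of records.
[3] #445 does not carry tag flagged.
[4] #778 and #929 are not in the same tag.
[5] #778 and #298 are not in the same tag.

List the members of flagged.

flagged = {#298, #929}

From (3): #445 ∉ flagged.
Suppose #298 ∉ flagged: no assignment then satisfies all the clues, so #298 ∈ flagged.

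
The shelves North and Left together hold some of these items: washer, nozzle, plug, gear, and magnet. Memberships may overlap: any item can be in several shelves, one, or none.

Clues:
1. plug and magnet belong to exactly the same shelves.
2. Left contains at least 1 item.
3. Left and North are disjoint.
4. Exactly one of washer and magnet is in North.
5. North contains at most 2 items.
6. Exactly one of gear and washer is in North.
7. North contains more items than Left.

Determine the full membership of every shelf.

North = {nozzle, washer}; Left = {gear}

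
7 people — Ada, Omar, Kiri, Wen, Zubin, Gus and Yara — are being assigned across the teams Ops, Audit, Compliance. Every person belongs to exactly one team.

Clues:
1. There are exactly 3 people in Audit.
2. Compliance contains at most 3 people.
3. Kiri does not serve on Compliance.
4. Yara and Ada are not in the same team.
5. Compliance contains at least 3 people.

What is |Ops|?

1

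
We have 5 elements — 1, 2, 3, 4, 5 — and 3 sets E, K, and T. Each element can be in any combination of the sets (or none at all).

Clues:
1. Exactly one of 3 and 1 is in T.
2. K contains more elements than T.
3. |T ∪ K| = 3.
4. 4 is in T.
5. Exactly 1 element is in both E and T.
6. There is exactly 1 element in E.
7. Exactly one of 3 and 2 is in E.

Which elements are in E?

From (4): 4 ∈ T.
Suppose 1 ∈ E: no assignment then satisfies all the clues, so 1 ∉ E.

E = {3}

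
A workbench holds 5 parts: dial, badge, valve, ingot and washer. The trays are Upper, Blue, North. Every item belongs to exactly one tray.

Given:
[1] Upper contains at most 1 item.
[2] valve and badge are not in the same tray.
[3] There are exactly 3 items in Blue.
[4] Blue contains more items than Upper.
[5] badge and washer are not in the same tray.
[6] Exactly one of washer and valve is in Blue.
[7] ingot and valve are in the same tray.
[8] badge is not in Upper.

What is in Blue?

Blue = {dial, ingot, valve}

From (8): badge ∉ Upper.
Suppose dial ∉ Blue: no assignment then satisfies all the clues, so dial ∈ Blue.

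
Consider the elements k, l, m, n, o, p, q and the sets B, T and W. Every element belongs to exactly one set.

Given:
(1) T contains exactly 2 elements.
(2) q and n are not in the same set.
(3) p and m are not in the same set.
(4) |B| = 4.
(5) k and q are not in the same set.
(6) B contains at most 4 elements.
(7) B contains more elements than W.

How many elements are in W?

1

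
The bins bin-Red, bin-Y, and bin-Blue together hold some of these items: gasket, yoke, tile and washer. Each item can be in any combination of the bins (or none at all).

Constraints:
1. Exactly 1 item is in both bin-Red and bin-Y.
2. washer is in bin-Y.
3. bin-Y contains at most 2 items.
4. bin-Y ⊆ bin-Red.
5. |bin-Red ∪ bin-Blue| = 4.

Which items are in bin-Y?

bin-Y = {washer}

From (2): washer ∈ bin-Y.
(4) with washer ∈ bin-Y: washer ∈ bin-Red.
Suppose gasket ∈ bin-Y: no assignment then satisfies all the clues, so gasket ∉ bin-Y.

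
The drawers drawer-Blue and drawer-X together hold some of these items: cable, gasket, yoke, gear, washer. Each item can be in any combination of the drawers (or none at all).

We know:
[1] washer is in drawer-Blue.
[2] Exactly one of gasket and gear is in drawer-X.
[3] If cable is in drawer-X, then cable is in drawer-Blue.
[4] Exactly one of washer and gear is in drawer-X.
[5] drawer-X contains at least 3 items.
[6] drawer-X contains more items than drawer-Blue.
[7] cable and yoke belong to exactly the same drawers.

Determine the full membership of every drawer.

drawer-Blue = {cable, washer, yoke}; drawer-X = {cable, gasket, washer, yoke}

From (1): washer ∈ drawer-Blue.
Suppose cable ∉ drawer-Blue: no assignment then satisfies all the clues, so cable ∈ drawer-Blue.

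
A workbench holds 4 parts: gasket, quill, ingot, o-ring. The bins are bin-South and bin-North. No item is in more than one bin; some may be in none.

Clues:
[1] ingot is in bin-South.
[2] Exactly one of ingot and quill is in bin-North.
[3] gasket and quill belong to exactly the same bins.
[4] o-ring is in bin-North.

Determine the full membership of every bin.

bin-South = {ingot}; bin-North = {gasket, o-ring, quill}

From (1): ingot ∈ bin-South.
From (4): o-ring ∈ bin-North.
(2) (exactly one): quill ∈ bin-North.
(3): gasket matches quill: gasket ∉ bin-South.
(3): gasket matches quill: gasket ∈ bin-North.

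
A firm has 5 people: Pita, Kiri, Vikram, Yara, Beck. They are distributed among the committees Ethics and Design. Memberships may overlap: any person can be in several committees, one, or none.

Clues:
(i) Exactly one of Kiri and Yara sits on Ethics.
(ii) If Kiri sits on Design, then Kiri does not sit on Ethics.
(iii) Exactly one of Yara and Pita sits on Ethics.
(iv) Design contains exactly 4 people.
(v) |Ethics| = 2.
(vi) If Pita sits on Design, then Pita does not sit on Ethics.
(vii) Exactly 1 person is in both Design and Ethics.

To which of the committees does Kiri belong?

Kiri: Design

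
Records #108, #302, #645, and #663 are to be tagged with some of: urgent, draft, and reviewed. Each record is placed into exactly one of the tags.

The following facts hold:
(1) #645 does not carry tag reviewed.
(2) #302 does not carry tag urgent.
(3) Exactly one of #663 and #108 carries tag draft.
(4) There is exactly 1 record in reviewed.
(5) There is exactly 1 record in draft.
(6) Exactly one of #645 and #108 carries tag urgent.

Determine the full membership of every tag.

urgent = {#645, #663}; draft = {#108}; reviewed = {#302}

From (1): #645 ∉ reviewed.
From (2): #302 ∉ urgent.
Suppose #108 ∈ urgent: no assignment then satisfies all the clues, so #108 ∉ urgent.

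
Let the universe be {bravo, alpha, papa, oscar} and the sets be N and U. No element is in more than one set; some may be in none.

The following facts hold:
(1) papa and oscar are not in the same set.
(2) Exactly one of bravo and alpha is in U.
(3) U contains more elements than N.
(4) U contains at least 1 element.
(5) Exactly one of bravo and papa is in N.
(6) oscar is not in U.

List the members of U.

U = {alpha, papa}

From (6): oscar ∉ U.
Suppose bravo ∈ U: no assignment then satisfies all the clues, so bravo ∉ U.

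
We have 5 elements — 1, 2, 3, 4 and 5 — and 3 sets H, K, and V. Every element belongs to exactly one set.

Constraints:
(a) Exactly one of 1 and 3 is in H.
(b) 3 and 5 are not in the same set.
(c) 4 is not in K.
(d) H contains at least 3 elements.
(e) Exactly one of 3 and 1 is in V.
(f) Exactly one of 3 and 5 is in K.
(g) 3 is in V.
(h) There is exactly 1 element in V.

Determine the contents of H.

H = {1, 2, 4}

From (c): 4 ∉ K.
From (g): 3 ∈ V.
(a) (exactly one): 1 ∈ H.
(b): 5 ∉ V.
(f) (exactly one): 5 ∈ K.
(h): V already has 1, so the rest are out.
Only one set left: 4 ∈ H.
(d): only 3 candidates remain for H, so all are in.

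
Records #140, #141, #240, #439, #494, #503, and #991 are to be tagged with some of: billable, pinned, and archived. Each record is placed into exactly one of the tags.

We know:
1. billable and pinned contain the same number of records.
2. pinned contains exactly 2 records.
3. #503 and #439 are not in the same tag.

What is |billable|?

2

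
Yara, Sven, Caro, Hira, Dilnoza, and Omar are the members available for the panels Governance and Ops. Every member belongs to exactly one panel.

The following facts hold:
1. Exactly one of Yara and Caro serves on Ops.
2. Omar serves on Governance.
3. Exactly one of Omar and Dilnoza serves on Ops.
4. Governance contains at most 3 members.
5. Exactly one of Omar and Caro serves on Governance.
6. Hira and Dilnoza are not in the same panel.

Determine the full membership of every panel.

From (2): Omar ∈ Governance.
(3) (exactly one): Dilnoza ∈ Ops.
(5) (exactly one): Caro ∉ Governance.
(6): Hira ∉ Ops.
Only one panel left: Caro ∈ Ops.
Only one panel left: Hira ∈ Governance.
(1) (exactly one): Yara ∉ Ops.
Only one panel left: Yara ∈ Governance.
(4): Governance already has 3, so the rest are out.
Only one panel left: Sven ∈ Ops.

Governance = {Hira, Omar, Yara}; Ops = {Caro, Dilnoza, Sven}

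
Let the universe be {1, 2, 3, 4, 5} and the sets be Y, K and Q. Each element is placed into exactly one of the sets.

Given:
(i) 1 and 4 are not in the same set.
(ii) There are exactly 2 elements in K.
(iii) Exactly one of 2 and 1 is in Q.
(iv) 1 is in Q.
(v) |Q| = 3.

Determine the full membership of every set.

From (iv): 1 ∈ Q.
(i): 4 ∉ Q.
(iii) (exactly one): 2 ∉ Q.
(v): only 3 candidates remain for Q, so all are in.
(ii): only 2 candidates remain for K, so all are in.

Y = {}; K = {2, 4}; Q = {1, 3, 5}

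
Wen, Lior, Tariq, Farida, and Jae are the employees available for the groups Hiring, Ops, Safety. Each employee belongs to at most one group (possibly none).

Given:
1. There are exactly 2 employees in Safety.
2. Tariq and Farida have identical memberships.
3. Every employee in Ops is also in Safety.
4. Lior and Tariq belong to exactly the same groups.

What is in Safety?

Safety = {Jae, Wen}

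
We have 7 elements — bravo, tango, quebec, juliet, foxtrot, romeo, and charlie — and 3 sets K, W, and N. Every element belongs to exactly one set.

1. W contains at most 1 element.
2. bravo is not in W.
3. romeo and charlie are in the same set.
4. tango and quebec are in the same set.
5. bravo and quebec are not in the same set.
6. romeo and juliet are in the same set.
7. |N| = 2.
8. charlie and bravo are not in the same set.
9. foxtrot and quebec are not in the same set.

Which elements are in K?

K = {charlie, juliet, quebec, romeo, tango}

From (2): bravo ∉ W.
Suppose bravo ∈ K: no assignment then satisfies all the clues, so bravo ∉ K.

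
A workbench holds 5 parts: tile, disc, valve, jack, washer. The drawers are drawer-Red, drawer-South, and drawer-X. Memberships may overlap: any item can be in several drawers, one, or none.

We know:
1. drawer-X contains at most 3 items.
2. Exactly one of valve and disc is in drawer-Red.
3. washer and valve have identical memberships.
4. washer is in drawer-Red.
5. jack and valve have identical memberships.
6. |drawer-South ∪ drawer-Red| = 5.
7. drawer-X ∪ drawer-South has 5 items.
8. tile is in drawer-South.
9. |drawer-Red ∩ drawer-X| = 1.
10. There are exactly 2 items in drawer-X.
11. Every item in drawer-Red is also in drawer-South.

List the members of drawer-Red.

drawer-Red = {jack, tile, valve, washer}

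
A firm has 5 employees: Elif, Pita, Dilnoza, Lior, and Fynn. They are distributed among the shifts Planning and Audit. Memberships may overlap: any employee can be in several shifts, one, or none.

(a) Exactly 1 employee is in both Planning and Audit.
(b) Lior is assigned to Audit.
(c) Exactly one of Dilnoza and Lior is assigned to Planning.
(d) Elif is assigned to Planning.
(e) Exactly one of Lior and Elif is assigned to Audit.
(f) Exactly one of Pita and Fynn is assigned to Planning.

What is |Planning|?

3

From (b): Lior ∈ Audit.
From (d): Elif ∈ Planning.
(e) (exactly one): Elif ∉ Audit.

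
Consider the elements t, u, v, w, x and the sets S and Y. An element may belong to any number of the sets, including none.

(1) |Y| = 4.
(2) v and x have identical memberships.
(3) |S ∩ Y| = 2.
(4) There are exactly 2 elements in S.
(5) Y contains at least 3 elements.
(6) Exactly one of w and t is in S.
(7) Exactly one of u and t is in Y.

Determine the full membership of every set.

S = {u, w}; Y = {u, v, w, x}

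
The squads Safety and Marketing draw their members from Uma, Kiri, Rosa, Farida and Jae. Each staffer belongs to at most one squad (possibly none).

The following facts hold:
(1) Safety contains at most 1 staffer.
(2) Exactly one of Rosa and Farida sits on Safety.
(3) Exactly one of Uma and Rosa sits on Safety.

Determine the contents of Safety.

Safety = {Rosa}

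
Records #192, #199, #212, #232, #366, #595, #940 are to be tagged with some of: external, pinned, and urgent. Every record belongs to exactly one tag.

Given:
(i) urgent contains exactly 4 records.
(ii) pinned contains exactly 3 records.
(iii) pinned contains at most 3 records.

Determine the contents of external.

external = {}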